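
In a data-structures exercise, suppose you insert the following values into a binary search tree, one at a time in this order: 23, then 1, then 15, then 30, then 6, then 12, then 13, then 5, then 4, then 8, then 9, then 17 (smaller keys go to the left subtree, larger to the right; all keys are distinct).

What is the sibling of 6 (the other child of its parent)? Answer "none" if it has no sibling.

17

Insert 23: tree is empty, so 23 becomes the root.
Insert 1: 1 < 23 → go left. Place as left child of 23.
Insert 15: 15 < 23 → go left; 15 > 1 → go right. Place as right child of 1.
Insert 30: 30 > 23 → go right. Place as right child of 23.
Insert 6: 6 < 23 → go left; 6 > 1 → go right; 6 < 15 → go left. Place as left child of 15.
Insert 12: 12 < 23 → go left; 12 > 1 → go right; 12 < 15 → go left; 12 > 6 → go right. Place as right child of 6.
Insert 13: 13 < 23 → go left; 13 > 1 → go right; 13 < 15 → go left; 13 > 6 → go right; 13 > 12 → go right. Place as right child of 12.
Insert 5: 5 < 23 → go left; 5 > 1 → go right; 5 < 15 → go left; 5 < 6 → go left. Place as left child of 6.
Insert 4: 4 < 23 → go left; 4 > 1 → go right; 4 < 15 → go left; 4 < 6 → go left; 4 < 5 → go left. Place as left child of 5.
Insert 8: 8 < 23 → go left; 8 > 1 → go right; 8 < 15 → go left; 8 > 6 → go right; 8 < 12 → go left. Place as left child of 12.
Insert 9: 9 < 23 → go left; 9 > 1 → go right; 9 < 15 → go left; 9 > 6 → go right; 9 < 12 → go left; 9 > 8 → go right. Place as right child of 8.
Insert 17: 17 < 23 → go left; 17 > 1 → go right; 17 > 15 → go right. Place as right child of 15.

6's parent is 15; the other child of 15 is 17.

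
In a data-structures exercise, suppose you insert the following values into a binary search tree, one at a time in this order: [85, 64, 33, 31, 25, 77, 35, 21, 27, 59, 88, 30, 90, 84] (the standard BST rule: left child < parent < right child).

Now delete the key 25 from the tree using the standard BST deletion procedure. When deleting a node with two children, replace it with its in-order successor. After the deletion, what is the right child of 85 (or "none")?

88

Insert 85: tree is empty, so 85 becomes the root.
Insert 64: 64 < 85 → go left. Place as left child of 85.
Insert 33: 33 < 85 → go left; 33 < 64 → go left. Place as left child of 64.
Insert 31: 31 < 85 → go left; 31 < 64 → go left; 31 < 33 → go left. Place as left child of 33.
Insert 25: 25 < 85 → go left; 25 < 64 → go left; 25 < 33 → go left; 25 < 31 → go left. Place as left child of 31.
Insert 77: 77 < 85 → go left; 77 > 64 → go right. Place as right child of 64.
Insert 35: 35 < 85 → go left; 35 < 64 → go left; 35 > 33 → go right. Place as right child of 33.
Insert 21: 21 < 85 → go left; 21 < 64 → go left; 21 < 33 → go left; 21 < 31 → go left; 21 < 25 → go left. Place as left child of 25.
Insert 27: 27 < 85 → go left; 27 < 64 → go left; 27 < 33 → go left; 27 < 31 → go left; 27 > 25 → go right. Place as right child of 25.
Insert 59: 59 < 85 → go left; 59 < 64 → go left; 59 > 33 → go right; 59 > 35 → go right. Place as right child of 35.
Insert 88: 88 > 85 → go right. Place as right child of 85.
Insert 30: 30 < 85 → go left; 30 < 64 → go left; 30 < 33 → go left; 30 < 31 → go left; 30 > 25 → go right; 30 > 27 → go right. Place as right child of 27.
Insert 90: 90 > 85 → go right; 90 > 88 → go right. Place as right child of 88.
Insert 84: 84 < 85 → go left; 84 > 64 → go right; 84 > 77 → go right. Place as right child of 77.

Delete 25 (two children — replace with in-order successor).
After deletion, 85's right child: 88.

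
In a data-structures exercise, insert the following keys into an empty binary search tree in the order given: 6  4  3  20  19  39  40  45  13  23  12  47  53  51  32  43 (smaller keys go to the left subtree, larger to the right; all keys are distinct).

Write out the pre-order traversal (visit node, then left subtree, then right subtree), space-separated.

6: root
4: left child of 6 (depth 1)
3: left child of 4 (depth 2)
20: right child of 6 (depth 1)
19: left child of 20 (depth 2)
39: right child of 20 (depth 2)
40: right child of 39 (depth 3)
45: right child of 40 (depth 4)
13: left child of 19 (depth 3)
23: left child of 39 (depth 3)
12: left child of 13 (depth 4)
47: right child of 45 (depth 5)
53: right child of 47 (depth 6)
51: left child of 53 (depth 7)
32: right child of 23 (depth 4)
43: left child of 45 (depth 5)

6 4 3 20 19 13 12 39 23 32 40 45 43 47 53 51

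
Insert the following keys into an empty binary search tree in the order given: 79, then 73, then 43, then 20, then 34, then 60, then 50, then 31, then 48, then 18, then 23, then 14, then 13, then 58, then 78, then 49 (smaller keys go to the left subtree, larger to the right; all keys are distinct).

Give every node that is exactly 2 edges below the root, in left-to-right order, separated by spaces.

43 78

79: root
73: left child of 79 (depth 1)
43: left child of 73 (depth 2)
20: left child of 43 (depth 3)
34: right child of 20 (depth 4)
60: right child of 43 (depth 3)
50: left child of 60 (depth 4)
31: left child of 34 (depth 5)
48: left child of 50 (depth 5)
18: left child of 20 (depth 4)
23: left child of 31 (depth 6)
14: left child of 18 (depth 5)
13: left child of 14 (depth 6)
58: right child of 50 (depth 5)
78: right child of 73 (depth 2)
49: right child of 48 (depth 6)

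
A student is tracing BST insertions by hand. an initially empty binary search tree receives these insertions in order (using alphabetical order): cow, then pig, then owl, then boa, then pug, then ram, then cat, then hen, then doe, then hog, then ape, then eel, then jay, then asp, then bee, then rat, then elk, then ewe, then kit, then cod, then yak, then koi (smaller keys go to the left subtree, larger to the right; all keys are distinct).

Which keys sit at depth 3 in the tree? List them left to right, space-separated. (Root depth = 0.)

asp cod hen ram

cow: root
pig: right child of cow (depth 1)
owl: left child of pig (depth 2)
boa: left child of cow (depth 1)
pug: right child of pig (depth 2)
ram: right child of pug (depth 3)
cat: right child of boa (depth 2)
hen: left child of owl (depth 3)
doe: left child of hen (depth 4)
hog: right child of hen (depth 4)
ape: left child of boa (depth 2)
eel: right child of doe (depth 5)
jay: right child of hog (depth 5)
asp: right child of ape (depth 3)
bee: right child of asp (depth 4)
rat: right child of ram (depth 4)
elk: right child of eel (depth 6)
ewe: right child of elk (depth 7)
kit: right child of jay (depth 6)
cod: right child of cat (depth 3)
yak: right child of rat (depth 5)
koi: right child of kit (depth 7)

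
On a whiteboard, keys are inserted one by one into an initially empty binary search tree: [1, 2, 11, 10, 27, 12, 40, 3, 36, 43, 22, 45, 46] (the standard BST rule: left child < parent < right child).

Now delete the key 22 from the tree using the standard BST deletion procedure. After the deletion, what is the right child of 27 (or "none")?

1: root
2: right child of 1 (depth 1)
11: right child of 2 (depth 2)
10: left child of 11 (depth 3)
27: right child of 11 (depth 3)
12: left child of 27 (depth 4)
40: right child of 27 (depth 4)
3: left child of 10 (depth 4)
36: left child of 40 (depth 5)
43: right child of 40 (depth 5)
22: right child of 12 (depth 5)
45: right child of 43 (depth 6)
46: right child of 45 (depth 7)

Delete 22 (at most one child — splice it out).
After deletion, 27's right child: 40.

40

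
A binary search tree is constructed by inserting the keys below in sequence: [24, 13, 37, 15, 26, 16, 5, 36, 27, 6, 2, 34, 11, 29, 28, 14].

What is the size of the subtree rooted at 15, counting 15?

3

24: root
13: left child of 24 (depth 1)
37: right child of 24 (depth 1)
15: right child of 13 (depth 2)
26: left child of 37 (depth 2)
16: right child of 15 (depth 3)
5: left child of 13 (depth 2)
36: right child of 26 (depth 3)
27: left child of 36 (depth 4)
6: right child of 5 (depth 3)
2: left child of 5 (depth 3)
34: right child of 27 (depth 5)
11: right child of 6 (depth 4)
29: left child of 34 (depth 6)
28: left child of 29 (depth 7)
14: left child of 15 (depth 3)

Subtree rooted at 15 contains: 15, 14, 16 — 3 nodes.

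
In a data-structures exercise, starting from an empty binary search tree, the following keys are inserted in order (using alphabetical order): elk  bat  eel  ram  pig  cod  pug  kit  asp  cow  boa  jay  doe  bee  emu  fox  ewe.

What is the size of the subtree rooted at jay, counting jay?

Insert elk: tree is empty, so elk becomes the root.
Insert bat: bat < elk → go left. Place as left child of elk.
Insert eel: eel < elk → go left; eel > bat → go right. Place as right child of bat.
Insert ram: ram > elk → go right. Place as right child of elk.
Insert pig: pig > elk → go right; pig < ram → go left. Place as left child of ram.
Insert cod: cod < elk → go left; cod > bat → go right; cod < eel → go left. Place as left child of eel.
Insert pug: pug > elk → go right; pug < ram → go left; pug > pig → go right. Place as right child of pig.
Insert kit: kit > elk → go right; kit < ram → go left; kit < pig → go left. Place as left child of pig.
Insert asp: asp < elk → go left; asp < bat → go left. Place as left child of bat.
Insert cow: cow < elk → go left; cow > bat → go right; cow < eel → go left; cow > cod → go right. Place as right child of cod.
Insert boa: boa < elk → go left; boa > bat → go right; boa < eel → go left; boa < cod → go left. Place as left child of cod.
Insert jay: jay > elk → go right; jay < ram → go left; jay < pig → go left; jay < kit → go left. Place as left child of kit.
Insert doe: doe < elk → go left; doe > bat → go right; doe < eel → go left; doe > cod → go right; doe > cow → go right. Place as right child of cow.
Insert bee: bee < elk → go left; bee > bat → go right; bee < eel → go left; bee < cod → go left; bee < boa → go left. Place as left child of boa.
Insert emu: emu > elk → go right; emu < ram → go left; emu < pig → go left; emu < kit → go left; emu < jay → go left. Place as left child of jay.
Insert fox: fox > elk → go right; fox < ram → go left; fox < pig → go left; fox < kit → go left; fox < jay → go left; fox > emu → go right. Place as right child of emu.
Insert ewe: ewe > elk → go right; ewe < ram → go left; ewe < pig → go left; ewe < kit → go left; ewe < jay → go left; ewe > emu → go right; ewe < fox → go left. Place as left child of fox.

Subtree rooted at jay contains: jay, emu, fox, ewe — 4 nodes.

4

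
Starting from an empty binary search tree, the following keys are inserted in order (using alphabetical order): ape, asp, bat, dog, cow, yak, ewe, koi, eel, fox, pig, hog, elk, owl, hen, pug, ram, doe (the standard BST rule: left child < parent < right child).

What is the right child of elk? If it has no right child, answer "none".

none

ape: root
asp: right child of ape (depth 1)
bat: right child of asp (depth 2)
dog: right child of bat (depth 3)
cow: left child of dog (depth 4)
yak: right child of dog (depth 4)
ewe: left child of yak (depth 5)
koi: right child of ewe (depth 6)
eel: left child of ewe (depth 6)
fox: left child of koi (depth 7)
pig: right child of koi (depth 7)
hog: right child of fox (depth 8)
elk: right child of eel (depth 7)
owl: left child of pig (depth 8)
hen: left child of hog (depth 9)
pug: right child of pig (depth 8)
ram: right child of pug (depth 9)
doe: right child of cow (depth 5)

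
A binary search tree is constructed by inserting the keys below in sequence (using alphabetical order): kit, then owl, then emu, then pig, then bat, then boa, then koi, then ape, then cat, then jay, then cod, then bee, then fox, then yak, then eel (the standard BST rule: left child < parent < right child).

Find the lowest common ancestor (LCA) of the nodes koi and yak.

owl

Insert kit: tree is empty, so kit becomes the root.
Insert owl: owl > kit → go right. Place as right child of kit.
Insert emu: emu < kit → go left. Place as left child of kit.
Insert pig: pig > kit → go right; pig > owl → go right. Place as right child of owl.
Insert bat: bat < kit → go left; bat < emu → go left. Place as left child of emu.
Insert boa: boa < kit → go left; boa < emu → go left; boa > bat → go right. Place as right child of bat.
Insert koi: koi > kit → go right; koi < owl → go left. Place as left child of owl.
Insert ape: ape < kit → go left; ape < emu → go left; ape < bat → go left. Place as left child of bat.
Insert cat: cat < kit → go left; cat < emu → go left; cat > bat → go right; cat > boa → go right. Place as right child of boa.
Insert jay: jay < kit → go left; jay > emu → go right. Place as right child of emu.
Insert cod: cod < kit → go left; cod < emu → go left; cod > bat → go right; cod > boa → go right; cod > cat → go right. Place as right child of cat.
Insert bee: bee < kit → go left; bee < emu → go left; bee > bat → go right; bee < boa → go left. Place as left child of boa.
Insert fox: fox < kit → go left; fox > emu → go right; fox < jay → go left. Place as left child of jay.
Insert yak: yak > kit → go right; yak > owl → go right; yak > pig → go right. Place as right child of pig.
Insert eel: eel < kit → go left; eel < emu → go left; eel > bat → go right; eel > boa → go right; eel > cat → go right; eel > cod → go right. Place as right child of cod.

Path to koi: kit → owl → koi
Path to yak: kit → owl → pig → yak
The paths share a prefix ending at owl, then split left and right.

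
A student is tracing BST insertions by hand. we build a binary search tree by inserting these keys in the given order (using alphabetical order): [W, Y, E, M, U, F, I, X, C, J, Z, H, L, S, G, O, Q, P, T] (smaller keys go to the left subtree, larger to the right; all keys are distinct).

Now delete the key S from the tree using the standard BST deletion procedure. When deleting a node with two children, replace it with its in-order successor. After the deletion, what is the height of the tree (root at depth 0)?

W: root
Y: right child of W (depth 1)
E: left child of W (depth 1)
M: right child of E (depth 2)
U: right child of M (depth 3)
F: left child of M (depth 3)
I: right child of F (depth 4)
X: left child of Y (depth 2)
C: left child of E (depth 2)
J: right child of I (depth 5)
Z: right child of Y (depth 2)
H: left child of I (depth 5)
L: right child of J (depth 6)
S: left child of U (depth 4)
G: left child of H (depth 6)
O: left child of S (depth 5)
Q: right child of O (depth 6)
P: left child of Q (depth 7)
T: right child of S (depth 5)

Delete S (two children — replace with in-order successor).
After deletion, deepest node is P at depth 7.

7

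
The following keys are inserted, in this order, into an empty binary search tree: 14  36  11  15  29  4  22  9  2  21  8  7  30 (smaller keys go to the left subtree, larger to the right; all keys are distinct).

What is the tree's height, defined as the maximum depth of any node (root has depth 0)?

5

14: root
36: right child of 14 (depth 1)
11: left child of 14 (depth 1)
15: left child of 36 (depth 2)
29: right child of 15 (depth 3)
4: left child of 11 (depth 2)
22: left child of 29 (depth 4)
9: right child of 4 (depth 3)
2: left child of 4 (depth 3)
21: left child of 22 (depth 5)
8: left child of 9 (depth 4)
7: left child of 8 (depth 5)
30: right child of 29 (depth 4)

The deepest node is 21 at depth 5.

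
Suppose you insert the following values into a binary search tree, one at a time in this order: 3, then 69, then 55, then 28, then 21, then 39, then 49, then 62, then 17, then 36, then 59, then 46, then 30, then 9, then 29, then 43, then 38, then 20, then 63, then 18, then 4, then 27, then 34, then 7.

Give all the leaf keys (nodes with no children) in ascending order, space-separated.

7 18 27 29 34 38 43 59 63

Resulting structure (node: left, right):
  3: L=–, R=69
  69: L=55, R=–
  55: L=28, R=62
  28: L=21, R=39
  21: L=17, R=27
  39: L=36, R=49
  49: L=46, R=–
  62: L=59, R=63
  17: L=9, R=20
  36: L=30, R=38
  59: L=–, R=–
  46: L=43, R=–
  30: L=29, R=34
  9: L=4, R=–
  29: L=–, R=–
  43: L=–, R=–
  38: L=–, R=–
  20: L=18, R=–
  63: L=–, R=–
  18: L=–, R=–
  4: L=–, R=7
  27: L=–, R=–
  34: L=–, R=–
  7: L=–, R=–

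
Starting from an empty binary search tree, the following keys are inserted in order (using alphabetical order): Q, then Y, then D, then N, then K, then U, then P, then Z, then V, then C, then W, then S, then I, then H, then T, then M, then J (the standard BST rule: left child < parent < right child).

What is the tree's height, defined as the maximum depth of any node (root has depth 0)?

Insert Q: tree is empty, so Q becomes the root.
Insert Y: Y > Q → go right. Place as right child of Q.
Insert D: D < Q → go left. Place as left child of Q.
Insert N: N < Q → go left; N > D → go right. Place as right child of D.
Insert K: K < Q → go left; K > D → go right; K < N → go left. Place as left child of N.
Insert U: U > Q → go right; U < Y → go left. Place as left child of Y.
Insert P: P < Q → go left; P > D → go right; P > N → go right. Place as right child of N.
Insert Z: Z > Q → go right; Z > Y → go right. Place as right child of Y.
Insert V: V > Q → go right; V < Y → go left; V > U → go right. Place as right child of U.
Insert C: C < Q → go left; C < D → go left. Place as left child of D.
Insert W: W > Q → go right; W < Y → go left; W > U → go right; W > V → go right. Place as right child of V.
Insert S: S > Q → go right; S < Y → go left; S < U → go left. Place as left child of U.
Insert I: I < Q → go left; I > D → go right; I < N → go left; I < K → go left. Place as left child of K.
Insert H: H < Q → go left; H > D → go right; H < N → go left; H < K → go left; H < I → go left. Place as left child of I.
Insert T: T > Q → go right; T < Y → go left; T < U → go left; T > S → go right. Place as right child of S.
Insert M: M < Q → go left; M > D → go right; M < N → go left; M > K → go right. Place as right child of K.
Insert J: J < Q → go left; J > D → go right; J < N → go left; J < K → go left; J > I → go right. Place as right child of I.

The deepest node is H at depth 5.

5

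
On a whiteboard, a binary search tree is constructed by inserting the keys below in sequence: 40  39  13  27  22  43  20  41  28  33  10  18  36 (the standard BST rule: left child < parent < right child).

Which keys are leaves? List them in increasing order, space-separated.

Insert 40: tree is empty, so 40 becomes the root.
Insert 39: 39 < 40 → go left. Place as left child of 40.
Insert 13: 13 < 40 → go left; 13 < 39 → go left. Place as left child of 39.
Insert 27: 27 < 40 → go left; 27 < 39 → go left; 27 > 13 → go right. Place as right child of 13.
Insert 22: 22 < 40 → go left; 22 < 39 → go left; 22 > 13 → go right; 22 < 27 → go left. Place as left child of 27.
Insert 43: 43 > 40 → go right. Place as right child of 40.
Insert 20: 20 < 40 → go left; 20 < 39 → go left; 20 > 13 → go right; 20 < 27 → go left; 20 < 22 → go left. Place as left child of 22.
Insert 41: 41 > 40 → go right; 41 < 43 → go left. Place as left child of 43.
Insert 28: 28 < 40 → go left; 28 < 39 → go left; 28 > 13 → go right; 28 > 27 → go right. Place as right child of 27.
Insert 33: 33 < 40 → go left; 33 < 39 → go left; 33 > 13 → go right; 33 > 27 → go right; 33 > 28 → go right. Place as right child of 28.
Insert 10: 10 < 40 → go left; 10 < 39 → go left; 10 < 13 → go left. Place as left child of 13.
Insert 18: 18 < 40 → go left; 18 < 39 → go left; 18 > 13 → go right; 18 < 27 → go left; 18 < 22 → go left; 18 < 20 → go left. Place as left child of 20.
Insert 36: 36 < 40 → go left; 36 < 39 → go left; 36 > 13 → go right; 36 > 27 → go right; 36 > 28 → go right; 36 > 33 → go right. Place as right child of 33.

10 18 36 41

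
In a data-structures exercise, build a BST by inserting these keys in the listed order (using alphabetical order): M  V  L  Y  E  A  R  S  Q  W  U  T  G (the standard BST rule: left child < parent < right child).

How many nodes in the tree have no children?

M: root
V: right child of M (depth 1)
L: left child of M (depth 1)
Y: right child of V (depth 2)
E: left child of L (depth 2)
A: left child of E (depth 3)
R: left child of V (depth 2)
S: right child of R (depth 3)
Q: left child of R (depth 3)
W: left child of Y (depth 3)
U: right child of S (depth 4)
T: left child of U (depth 5)
G: right child of E (depth 3)

Leaves: A, G, Q, T, W — 5 in total.

5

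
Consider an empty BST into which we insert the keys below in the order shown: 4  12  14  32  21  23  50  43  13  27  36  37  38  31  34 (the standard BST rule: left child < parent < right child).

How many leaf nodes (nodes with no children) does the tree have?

4

Insert 4: tree is empty, so 4 becomes the root.
Insert 12: 12 > 4 → go right. Place as right child of 4.
Insert 14: 14 > 4 → go right; 14 > 12 → go right. Place as right child of 12.
Insert 32: 32 > 4 → go right; 32 > 12 → go right; 32 > 14 → go right. Place as right child of 14.
Insert 21: 21 > 4 → go right; 21 > 12 → go right; 21 > 14 → go right; 21 < 32 → go left. Place as left child of 32.
Insert 23: 23 > 4 → go right; 23 > 12 → go right; 23 > 14 → go right; 23 < 32 → go left; 23 > 21 → go right. Place as right child of 21.
Insert 50: 50 > 4 → go right; 50 > 12 → go right; 50 > 14 → go right; 50 > 32 → go right. Place as right child of 32.
Insert 43: 43 > 4 → go right; 43 > 12 → go right; 43 > 14 → go right; 43 > 32 → go right; 43 < 50 → go left. Place as left child of 50.
Insert 13: 13 > 4 → go right; 13 > 12 → go right; 13 < 14 → go left. Place as left child of 14.
Insert 27: 27 > 4 → go right; 27 > 12 → go right; 27 > 14 → go right; 27 < 32 → go left; 27 > 21 → go right; 27 > 23 → go right. Place as right child of 23.
Insert 36: 36 > 4 → go right; 36 > 12 → go right; 36 > 14 → go right; 36 > 32 → go right; 36 < 50 → go left; 36 < 43 → go left. Place as left child of 43.
Insert 37: 37 > 4 → go right; 37 > 12 → go right; 37 > 14 → go right; 37 > 32 → go right; 37 < 50 → go left; 37 < 43 → go left; 37 > 36 → go right. Place as right child of 36.
Insert 38: 38 > 4 → go right; 38 > 12 → go right; 38 > 14 → go right; 38 > 32 → go right; 38 < 50 → go left; 38 < 43 → go left; 38 > 36 → go right; 38 > 37 → go right. Place as right child of 37.
Insert 31: 31 > 4 → go right; 31 > 12 → go right; 31 > 14 → go right; 31 < 32 → go left; 31 > 21 → go right; 31 > 23 → go right; 31 > 27 → go right. Place as right child of 27.
Insert 34: 34 > 4 → go right; 34 > 12 → go right; 34 > 14 → go right; 34 > 32 → go right; 34 < 50 → go left; 34 < 43 → go left; 34 < 36 → go left. Place as left child of 36.

Leaves: 13, 31, 34, 38 — 4 in total.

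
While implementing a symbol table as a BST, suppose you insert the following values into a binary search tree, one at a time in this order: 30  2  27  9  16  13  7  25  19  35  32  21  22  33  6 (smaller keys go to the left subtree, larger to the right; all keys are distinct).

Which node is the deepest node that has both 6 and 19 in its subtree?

30: root
2: left child of 30 (depth 1)
27: right child of 2 (depth 2)
9: left child of 27 (depth 3)
16: right child of 9 (depth 4)
13: left child of 16 (depth 5)
7: left child of 9 (depth 4)
25: right child of 16 (depth 5)
19: left child of 25 (depth 6)
35: right child of 30 (depth 1)
32: left child of 35 (depth 2)
21: right child of 19 (depth 7)
22: right child of 21 (depth 8)
33: right child of 32 (depth 3)
6: left child of 7 (depth 5)

Path to 6: 30 → 2 → 27 → 9 → 7 → 6
Path to 19: 30 → 2 → 27 → 9 → 16 → 25 → 19
The paths share a prefix ending at 9, then split left and right.

9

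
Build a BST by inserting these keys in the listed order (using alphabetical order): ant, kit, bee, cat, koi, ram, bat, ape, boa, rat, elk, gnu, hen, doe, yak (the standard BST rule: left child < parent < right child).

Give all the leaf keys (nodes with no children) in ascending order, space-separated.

ant: root
kit: right child of ant (depth 1)
bee: left child of kit (depth 2)
cat: right child of bee (depth 3)
koi: right child of kit (depth 2)
ram: right child of koi (depth 3)
bat: left child of bee (depth 3)
ape: left child of bat (depth 4)
boa: left child of cat (depth 4)
rat: right child of ram (depth 4)
elk: right child of cat (depth 4)
gnu: right child of elk (depth 5)
hen: right child of gnu (depth 6)
doe: left child of elk (depth 5)
yak: right child of rat (depth 5)

ape boa doe hen yak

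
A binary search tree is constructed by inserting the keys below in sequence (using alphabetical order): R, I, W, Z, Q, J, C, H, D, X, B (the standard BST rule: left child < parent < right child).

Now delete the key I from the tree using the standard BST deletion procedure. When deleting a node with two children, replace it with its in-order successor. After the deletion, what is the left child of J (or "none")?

C

Insert R: tree is empty, so R becomes the root.
Insert I: I < R → go left. Place as left child of R.
Insert W: W > R → go right. Place as right child of R.
Insert Z: Z > R → go right; Z > W → go right. Place as right child of W.
Insert Q: Q < R → go left; Q > I → go right. Place as right child of I.
Insert J: J < R → go left; J > I → go right; J < Q → go left. Place as left child of Q.
Insert C: C < R → go left; C < I → go left. Place as left child of I.
Insert H: H < R → go left; H < I → go left; H > C → go right. Place as right child of C.
Insert D: D < R → go left; D < I → go left; D > C → go right; D < H → go left. Place as left child of H.
Insert X: X > R → go right; X > W → go right; X < Z → go left. Place as left child of Z.
Insert B: B < R → go left; B < I → go left; B < C → go left. Place as left child of C.

Delete I (two children — replace with in-order successor).
After deletion, J's left child: C.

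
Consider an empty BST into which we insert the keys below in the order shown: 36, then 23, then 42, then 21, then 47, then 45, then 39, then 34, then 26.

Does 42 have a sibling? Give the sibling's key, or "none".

23

36: root
23: left child of 36 (depth 1)
42: right child of 36 (depth 1)
21: left child of 23 (depth 2)
47: right child of 42 (depth 2)
45: left child of 47 (depth 3)
39: left child of 42 (depth 2)
34: right child of 23 (depth 2)
26: left child of 34 (depth 3)

42's parent is 36; the other child of 36 is 23.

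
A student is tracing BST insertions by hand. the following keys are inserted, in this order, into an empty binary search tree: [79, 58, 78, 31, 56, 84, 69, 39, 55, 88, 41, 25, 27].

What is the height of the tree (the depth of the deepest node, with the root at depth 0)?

6

Insert 79: tree is empty, so 79 becomes the root.
Insert 58: 58 < 79 → go left. Place as left child of 79.
Insert 78: 78 < 79 → go left; 78 > 58 → go right. Place as right child of 58.
Insert 31: 31 < 79 → go left; 31 < 58 → go left. Place as left child of 58.
Insert 56: 56 < 79 → go left; 56 < 58 → go left; 56 > 31 → go right. Place as right child of 31.
Insert 84: 84 > 79 → go right. Place as right child of 79.
Insert 69: 69 < 79 → go left; 69 > 58 → go right; 69 < 78 → go left. Place as left child of 78.
Insert 39: 39 < 79 → go left; 39 < 58 → go left; 39 > 31 → go right; 39 < 56 → go left. Place as left child of 56.
Insert 55: 55 < 79 → go left; 55 < 58 → go left; 55 > 31 → go right; 55 < 56 → go left; 55 > 39 → go right. Place as right child of 39.
Insert 88: 88 > 79 → go right; 88 > 84 → go right. Place as right child of 84.
Insert 41: 41 < 79 → go left; 41 < 58 → go left; 41 > 31 → go right; 41 < 56 → go left; 41 > 39 → go right; 41 < 55 → go left. Place as left child of 55.
Insert 25: 25 < 79 → go left; 25 < 58 → go left; 25 < 31 → go left. Place as left child of 31.
Insert 27: 27 < 79 → go left; 27 < 58 → go left; 27 < 31 → go left; 27 > 25 → go right. Place as right child of 25.

The deepest node is 41 at depth 6.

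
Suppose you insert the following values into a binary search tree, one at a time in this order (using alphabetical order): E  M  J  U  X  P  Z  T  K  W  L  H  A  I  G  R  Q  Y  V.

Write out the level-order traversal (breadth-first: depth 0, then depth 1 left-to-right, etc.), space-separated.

E A M J U H K P X G I L T W Z R V Y Q

E: root
M: right child of E (depth 1)
J: left child of M (depth 2)
U: right child of M (depth 2)
X: right child of U (depth 3)
P: left child of U (depth 3)
Z: right child of X (depth 4)
T: right child of P (depth 4)
K: right child of J (depth 3)
W: left child of X (depth 4)
L: right child of K (depth 4)
H: left child of J (depth 3)
A: left child of E (depth 1)
I: right child of H (depth 4)
G: left child of H (depth 4)
R: left child of T (depth 5)
Q: left child of R (depth 6)
Y: left child of Z (depth 5)
V: left child of W (depth 5)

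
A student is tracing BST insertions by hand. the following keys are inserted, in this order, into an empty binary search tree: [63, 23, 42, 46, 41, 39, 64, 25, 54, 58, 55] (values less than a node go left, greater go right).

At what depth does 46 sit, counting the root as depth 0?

3

Resulting structure (node: left, right):
  63: L=23, R=64
  23: L=–, R=42
  42: L=41, R=46
  46: L=–, R=54
  41: L=39, R=–
  39: L=25, R=–
  64: L=–, R=–
  25: L=–, R=–
  54: L=–, R=58
  58: L=55, R=–
  55: L=–, R=–

Path to 46: 63 → 23 → 42 → 46, which is 3 edges.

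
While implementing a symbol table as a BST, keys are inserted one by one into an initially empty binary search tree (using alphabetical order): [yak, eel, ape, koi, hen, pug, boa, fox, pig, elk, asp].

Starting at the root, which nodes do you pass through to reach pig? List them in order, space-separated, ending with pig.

yak: root
eel: left child of yak (depth 1)
ape: left child of eel (depth 2)
koi: right child of eel (depth 2)
hen: left child of koi (depth 3)
pug: right child of koi (depth 3)
boa: right child of ape (depth 3)
fox: left child of hen (depth 4)
pig: left child of pug (depth 4)
elk: left child of fox (depth 5)
asp: left child of boa (depth 4)

yak eel koi pug pig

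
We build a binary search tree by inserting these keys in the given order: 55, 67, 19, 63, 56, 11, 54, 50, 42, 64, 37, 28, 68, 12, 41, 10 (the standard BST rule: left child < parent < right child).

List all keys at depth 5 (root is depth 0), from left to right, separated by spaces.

37

55: root
67: right child of 55 (depth 1)
19: left child of 55 (depth 1)
63: left child of 67 (depth 2)
56: left child of 63 (depth 3)
11: left child of 19 (depth 2)
54: right child of 19 (depth 2)
50: left child of 54 (depth 3)
42: left child of 50 (depth 4)
64: right child of 63 (depth 3)
37: left child of 42 (depth 5)
28: left child of 37 (depth 6)
68: right child of 67 (depth 2)
12: right child of 11 (depth 3)
41: right child of 37 (depth 6)
10: left child of 11 (depth 3)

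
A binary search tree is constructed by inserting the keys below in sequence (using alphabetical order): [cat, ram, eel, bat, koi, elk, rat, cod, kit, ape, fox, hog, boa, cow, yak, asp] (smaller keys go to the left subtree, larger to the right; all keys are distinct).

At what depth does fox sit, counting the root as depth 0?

6

Resulting structure (node: left, right):
  cat: L=bat, R=ram
  ram: L=eel, R=rat
  eel: L=cod, R=koi
  bat: L=ape, R=boa
  koi: L=elk, R=–
  elk: L=–, R=kit
  rat: L=–, R=yak
  cod: L=–, R=cow
  kit: L=fox, R=–
  ape: L=–, R=asp
  fox: L=–, R=hog
  hog: L=–, R=–
  boa: L=–, R=–
  cow: L=–, R=–
  yak: L=–, R=–
  asp: L=–, R=–

Path to fox: cat → ram → eel → koi → elk → kit → fox, which is 6 edges.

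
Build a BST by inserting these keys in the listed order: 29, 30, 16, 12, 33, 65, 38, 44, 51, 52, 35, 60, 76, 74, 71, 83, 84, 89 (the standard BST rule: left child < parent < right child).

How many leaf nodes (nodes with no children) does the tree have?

5

Insert 29: tree is empty, so 29 becomes the root.
Insert 30: 30 > 29 → go right. Place as right child of 29.
Insert 16: 16 < 29 → go left. Place as left child of 29.
Insert 12: 12 < 29 → go left; 12 < 16 → go left. Place as left child of 16.
Insert 33: 33 > 29 → go right; 33 > 30 → go right. Place as right child of 30.
Insert 65: 65 > 29 → go right; 65 > 30 → go right; 65 > 33 → go right. Place as right child of 33.
Insert 38: 38 > 29 → go right; 38 > 30 → go right; 38 > 33 → go right; 38 < 65 → go left. Place as left child of 65.
Insert 44: 44 > 29 → go right; 44 > 30 → go right; 44 > 33 → go right; 44 < 65 → go left; 44 > 38 → go right. Place as right child of 38.
Insert 51: 51 > 29 → go right; 51 > 30 → go right; 51 > 33 → go right; 51 < 65 → go left; 51 > 38 → go right; 51 > 44 → go right. Place as right child of 44.
Insert 52: 52 > 29 → go right; 52 > 30 → go right; 52 > 33 → go right; 52 < 65 → go left; 52 > 38 → go right; 52 > 44 → go right; 52 > 51 → go right. Place as right child of 51.
Insert 35: 35 > 29 → go right; 35 > 30 → go right; 35 > 33 → go right; 35 < 65 → go left; 35 < 38 → go left. Place as left child of 38.
Insert 60: 60 > 29 → go right; 60 > 30 → go right; 60 > 33 → go right; 60 < 65 → go left; 60 > 38 → go right; 60 > 44 → go right; 60 > 51 → go right; 60 > 52 → go right. Place as right child of 52.
Insert 76: 76 > 29 → go right; 76 > 30 → go right; 76 > 33 → go right; 76 > 65 → go right. Place as right child of 65.
Insert 74: 74 > 29 → go right; 74 > 30 → go right; 74 > 33 → go right; 74 > 65 → go right; 74 < 76 → go left. Place as left child of 76.
Insert 71: 71 > 29 → go right; 71 > 30 → go right; 71 > 33 → go right; 71 > 65 → go right; 71 < 76 → go left; 71 < 74 → go left. Place as left child of 74.
Insert 83: 83 > 29 → go right; 83 > 30 → go right; 83 > 33 → go right; 83 > 65 → go right; 83 > 76 → go right. Place as right child of 76.
Insert 84: 84 > 29 → go right; 84 > 30 → go right; 84 > 33 → go right; 84 > 65 → go right; 84 > 76 → go right; 84 > 83 → go right. Place as right child of 83.
Insert 89: 89 > 29 → go right; 89 > 30 → go right; 89 > 33 → go right; 89 > 65 → go right; 89 > 76 → go right; 89 > 83 → go right; 89 > 84 → go right. Place as right child of 84.

Leaves: 12, 35, 60, 71, 89 — 5 in total.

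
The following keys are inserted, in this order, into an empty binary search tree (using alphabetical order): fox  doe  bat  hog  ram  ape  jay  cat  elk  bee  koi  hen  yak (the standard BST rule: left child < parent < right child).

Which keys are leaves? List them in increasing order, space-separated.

ape bee elk hen koi yak

fox: root
doe: left child of fox (depth 1)
bat: left child of doe (depth 2)
hog: right child of fox (depth 1)
ram: right child of hog (depth 2)
ape: left child of bat (depth 3)
jay: left child of ram (depth 3)
cat: right child of bat (depth 3)
elk: right child of doe (depth 2)
bee: left child of cat (depth 4)
koi: right child of jay (depth 4)
hen: left child of hog (depth 2)
yak: right child of ram (depth 3)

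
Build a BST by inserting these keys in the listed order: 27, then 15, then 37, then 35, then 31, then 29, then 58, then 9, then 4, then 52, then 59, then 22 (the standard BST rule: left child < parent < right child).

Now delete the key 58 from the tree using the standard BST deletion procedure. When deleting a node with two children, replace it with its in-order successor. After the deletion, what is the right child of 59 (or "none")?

Insert 27: tree is empty, so 27 becomes the root.
Insert 15: 15 < 27 → go left. Place as left child of 27.
Insert 37: 37 > 27 → go right. Place as right child of 27.
Insert 35: 35 > 27 → go right; 35 < 37 → go left. Place as left child of 37.
Insert 31: 31 > 27 → go right; 31 < 37 → go left; 31 < 35 → go left. Place as left child of 35.
Insert 29: 29 > 27 → go right; 29 < 37 → go left; 29 < 35 → go left; 29 < 31 → go left. Place as left child of 31.
Insert 58: 58 > 27 → go right; 58 > 37 → go right. Place as right child of 37.
Insert 9: 9 < 27 → go left; 9 < 15 → go left. Place as left child of 15.
Insert 4: 4 < 27 → go left; 4 < 15 → go left; 4 < 9 → go left. Place as left child of 9.
Insert 52: 52 > 27 → go right; 52 > 37 → go right; 52 < 58 → go left. Place as left child of 58.
Insert 59: 59 > 27 → go right; 59 > 37 → go right; 59 > 58 → go right. Place as right child of 58.
Insert 22: 22 < 27 → go left; 22 > 15 → go right. Place as right child of 15.

Delete 58 (two children — replace with in-order successor).
After deletion, 59's right child: none.

none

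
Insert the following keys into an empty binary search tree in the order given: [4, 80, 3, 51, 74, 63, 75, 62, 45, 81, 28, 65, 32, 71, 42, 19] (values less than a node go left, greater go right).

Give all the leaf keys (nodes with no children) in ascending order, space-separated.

Insert 4: tree is empty, so 4 becomes the root.
Insert 80: 80 > 4 → go right. Place as right child of 4.
Insert 3: 3 < 4 → go left. Place as left child of 4.
Insert 51: 51 > 4 → go right; 51 < 80 → go left. Place as left child of 80.
Insert 74: 74 > 4 → go right; 74 < 80 → go left; 74 > 51 → go right. Place as right child of 51.
Insert 63: 63 > 4 → go right; 63 < 80 → go left; 63 > 51 → go right; 63 < 74 → go left. Place as left child of 74.
Insert 75: 75 > 4 → go right; 75 < 80 → go left; 75 > 51 → go right; 75 > 74 → go right. Place as right child of 74.
Insert 62: 62 > 4 → go right; 62 < 80 → go left; 62 > 51 → go right; 62 < 74 → go left; 62 < 63 → go left. Place as left child of 63.
Insert 45: 45 > 4 → go right; 45 < 80 → go left; 45 < 51 → go left. Place as left child of 51.
Insert 81: 81 > 4 → go right; 81 > 80 → go right. Place as right child of 80.
Insert 28: 28 > 4 → go right; 28 < 80 → go left; 28 < 51 → go left; 28 < 45 → go left. Place as left child of 45.
Insert 65: 65 > 4 → go right; 65 < 80 → go left; 65 > 51 → go right; 65 < 74 → go left; 65 > 63 → go right. Place as right child of 63.
Insert 32: 32 > 4 → go right; 32 < 80 → go left; 32 < 51 → go left; 32 < 45 → go left; 32 > 28 → go right. Place as right child of 28.
Insert 71: 71 > 4 → go right; 71 < 80 → go left; 71 > 51 → go right; 71 < 74 → go left; 71 > 63 → go right; 71 > 65 → go right. Place as right child of 65.
Insert 42: 42 > 4 → go right; 42 < 80 → go left; 42 < 51 → go left; 42 < 45 → go left; 42 > 28 → go right; 42 > 32 → go right. Place as right child of 32.
Insert 19: 19 > 4 → go right; 19 < 80 → go left; 19 < 51 → go left; 19 < 45 → go left; 19 < 28 → go left. Place as left child of 28.

3 19 42 62 71 75 81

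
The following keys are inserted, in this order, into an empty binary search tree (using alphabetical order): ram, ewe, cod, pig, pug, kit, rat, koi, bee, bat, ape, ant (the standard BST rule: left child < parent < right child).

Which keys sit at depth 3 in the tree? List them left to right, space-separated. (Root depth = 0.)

ram: root
ewe: left child of ram (depth 1)
cod: left child of ewe (depth 2)
pig: right child of ewe (depth 2)
pug: right child of pig (depth 3)
kit: left child of pig (depth 3)
rat: right child of ram (depth 1)
koi: right child of kit (depth 4)
bee: left child of cod (depth 3)
bat: left child of bee (depth 4)
ape: left child of bat (depth 5)
ant: left child of ape (depth 6)

bee kit pug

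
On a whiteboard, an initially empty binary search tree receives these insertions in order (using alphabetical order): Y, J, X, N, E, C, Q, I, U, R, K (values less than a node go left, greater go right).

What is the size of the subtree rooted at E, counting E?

Y: root
J: left child of Y (depth 1)
X: right child of J (depth 2)
N: left child of X (depth 3)
E: left child of J (depth 2)
C: left child of E (depth 3)
Q: right child of N (depth 4)
I: right child of E (depth 3)
U: right child of Q (depth 5)
R: left child of U (depth 6)
K: left child of N (depth 4)

Subtree rooted at E contains: E, C, I — 3 nodes.

3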